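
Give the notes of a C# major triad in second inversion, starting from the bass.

C# major is C#–E#–G#. Second inversion puts the fifth (G#) in the bass, with the remaining tones above: G#, C#, E#.

G#, C#, E#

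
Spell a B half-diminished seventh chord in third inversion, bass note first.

A, B, D, F

Spelling B half-diminished seventh: B–D–F–A. In third inversion the seventh is bass, giving A, B, D, F from the bottom.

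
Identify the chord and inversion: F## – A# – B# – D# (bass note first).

B# minor seventh, second inversion

The distinct note names are F##, A#, B#, D#. Stacked in thirds they read B#–D#–F##–A#, which is a minor seventh chord on B#.
F## is the fifth of B# minor seventh; fifth in the bass means second inversion (figured bass 4/3).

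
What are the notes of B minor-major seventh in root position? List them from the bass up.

B minor-major seventh is B–D–F#–A#. Root position puts the root (B) in the bass, with the remaining tones above: B, D, F#, A#.

B, D, F#, A#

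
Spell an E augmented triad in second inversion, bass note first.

E augmented is E–G#–B#. Second inversion puts the fifth (B#) in the bass, with the remaining tones above: B#, E, G#.

B#, E, G#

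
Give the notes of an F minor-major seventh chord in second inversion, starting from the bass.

Spelling F minor-major seventh: F–Ab–C–E. In second inversion the fifth is bass, giving C, E, F, Ab from the bottom.

C, E, F, Ab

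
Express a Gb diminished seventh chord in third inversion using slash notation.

Third inversion of Gb diminished seventh has the seventh (Fbb) in the bass. As a slash chord: Gbdim7/Fbb.

Gbdim7/Fbb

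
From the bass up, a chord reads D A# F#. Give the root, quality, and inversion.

D augmented, root position

The pitch classes D, A#, F# arrange in thirds as D–F#–A#: a D augmented triad.
With the root (D) in the bass, the chord is in root position (figured bass 5/3).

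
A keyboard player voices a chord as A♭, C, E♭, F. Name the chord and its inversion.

The pitch classes Ab, C, Eb, F arrange in thirds as F–Ab–C–Eb: an F minor seventh chord.
With the third (Ab) in the bass, the chord is in first inversion (figured bass 6/5).

F minor seventh, first inversion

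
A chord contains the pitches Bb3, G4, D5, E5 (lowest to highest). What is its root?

E

The distinct letter names are Bb, G, D, E. Arranged as a stack of thirds they read E–G–Bb–D, so E is the root (an E half-diminished seventh chord).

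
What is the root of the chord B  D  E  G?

E

Reordering B, D, E, G into stacked thirds gives E–G–B–D; the bottom of that stack, E, is the root.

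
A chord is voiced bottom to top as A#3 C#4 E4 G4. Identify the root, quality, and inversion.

Reducing to letter names: A#, C#, E, G. These stack in thirds as A#–C#–E–G — an A# diminished seventh chord.
With the root (A#) in the bass, the chord is in root position (figured bass 7).

A# diminished seventh, root position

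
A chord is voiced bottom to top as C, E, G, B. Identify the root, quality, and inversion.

The pitch classes C, E, G, B arrange in thirds as C–E–G–B: a C major seventh chord.
With the root (C) in the bass, the chord is in root position (figured bass 7).

C major seventh, root position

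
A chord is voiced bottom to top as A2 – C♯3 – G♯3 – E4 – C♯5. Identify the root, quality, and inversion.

The pitch classes A, C#, G#, E arrange in thirds as A–C#–E–G#: an A major seventh chord.
The lowest note is A, the root of the chord, so this is root position (figured bass 7).

A major seventh, root position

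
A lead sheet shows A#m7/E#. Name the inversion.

second inversion

A#m7/E# means A# minor seventh with E# in the bass. E# is the fifth of A# minor seventh (A#–C#–E#–G#), so this is second inversion.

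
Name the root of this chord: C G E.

C

Reordering C, G, E into stacked thirds gives C–E–G; the bottom of that stack, C, is the root.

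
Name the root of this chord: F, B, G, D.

G

The distinct letter names are F, B, G, D. Arranged as a stack of thirds they read G–B–D–F, so G is the root (a G dominant seventh chord).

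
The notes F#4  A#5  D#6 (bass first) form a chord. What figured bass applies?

The notes F#, A#, D# stack in thirds as D#–F#–A# — a D# minor triad. The bass F# is the third, so this is first inversion: figured 6.

6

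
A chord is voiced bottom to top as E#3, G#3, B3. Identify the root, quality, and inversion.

The distinct note names are E#, G#, B. Stacked in thirds they read E#–G#–B, which is a diminished triad on E#.
The lowest note is E#, the root of the chord, so this is root position (figured bass 5/3).

E# diminished, root position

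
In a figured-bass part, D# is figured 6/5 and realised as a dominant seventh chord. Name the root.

B

The figures 6/5 mean the third of the chord is in the bass. If D# is the third of a dominant seventh chord, the root is B (chord tones B–D#–F#–A).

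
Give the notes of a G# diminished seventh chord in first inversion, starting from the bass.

The chord tones are G#–B–D–F. With the third (B) lowest for first inversion: B, D, F, G#.

B, D, F, G#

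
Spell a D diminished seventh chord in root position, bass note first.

D, F, Ab, Cb

The chord tones are D–F–Ab–Cb. With the root (D) lowest for root position: D, F, Ab, Cb.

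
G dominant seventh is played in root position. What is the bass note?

G

In root position the root is lowest. For G dominant seventh (G–B–D–F) that is G.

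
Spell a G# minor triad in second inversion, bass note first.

G# minor is G#–B–D#. Second inversion puts the fifth (D#) in the bass, with the remaining tones above: D#, G#, B.

D#, G#, B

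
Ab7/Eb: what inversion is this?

second inversion

Ab7/Eb means Ab dominant seventh with Eb in the bass. Eb is the fifth of Ab dominant seventh (Ab–C–Eb–Gb), so this is second inversion.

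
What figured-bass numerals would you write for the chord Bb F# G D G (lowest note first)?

The notes Bb, F#, G, D stack in thirds as G–Bb–D–F# — a G minor-major seventh chord. The bass Bb is the third, so this is first inversion: figured 6/5.

6/5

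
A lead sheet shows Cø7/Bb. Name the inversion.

Cø7/Bb means C half-diminished seventh with Bb in the bass. Bb is the seventh of C half-diminished seventh (C–Eb–Gb–Bb), so this is third inversion.

third inversion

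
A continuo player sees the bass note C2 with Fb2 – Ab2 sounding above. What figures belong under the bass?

6/4

The notes C, Fb, Ab stack in thirds as Fb–Ab–C — an Fb augmented triad. The bass C is the fifth, so this is second inversion: figured 6/4.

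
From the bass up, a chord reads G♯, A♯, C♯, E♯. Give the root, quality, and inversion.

Reducing to letter names: G#, A#, C#, E#. These stack in thirds as A#–C#–E#–G# — an A# minor seventh chord.
G# is the seventh of A# minor seventh; seventh in the bass means third inversion (figured bass 4/2).

A# minor seventh, third inversion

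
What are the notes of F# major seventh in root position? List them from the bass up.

Spelling F# major seventh: F#–A#–C#–E#. In root position the root is bass, giving F#, A#, C#, E# from the bottom.

F#, A#, C#, E#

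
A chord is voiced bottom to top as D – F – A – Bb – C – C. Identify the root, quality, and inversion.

Reducing to letter names: D, F, A, Bb, C. These stack in thirds as Bb–D–F–A–C — a Bb major ninth chord.
The lowest note is D, the third of the chord, so this is first inversion.

Bb major ninth, first inversion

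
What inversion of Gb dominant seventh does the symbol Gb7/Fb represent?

Gb7/Fb means Gb dominant seventh with Fb in the bass. Fb is the seventh of Gb dominant seventh (Gb–Bb–Db–Fb), so this is third inversion.

third inversion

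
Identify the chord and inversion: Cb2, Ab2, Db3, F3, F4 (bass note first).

Db dominant seventh, third inversion

The distinct note names are Cb, Ab, Db, F. Stacked in thirds they read Db–F–Ab–Cb, which is a dominant seventh chord on Db.
With the seventh (Cb) in the bass, the chord is in third inversion (figured bass 4/2).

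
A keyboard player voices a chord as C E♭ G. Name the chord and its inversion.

C minor, root position

The distinct note names are C, Eb, G. Stacked in thirds they read C–Eb–G, which is a minor triad on C.
C is the root of C minor; root in the bass means root position (figured bass 5/3).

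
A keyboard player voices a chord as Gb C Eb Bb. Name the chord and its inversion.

The pitch classes Gb, C, Eb, Bb arrange in thirds as C–Eb–Gb–Bb: a C half-diminished seventh chord.
The lowest note is Gb, the fifth of the chord, so this is second inversion (figured bass 4/3).

C half-diminished seventh, second inversion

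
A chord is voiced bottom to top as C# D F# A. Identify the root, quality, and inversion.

The distinct note names are C#, D, F#, A. Stacked in thirds they read D–F#–A–C#, which is a major seventh chord on D.
The lowest note is C#, the seventh of the chord, so this is third inversion (figured bass 4/2).

D major seventh, third inversion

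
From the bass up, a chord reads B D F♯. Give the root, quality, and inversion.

B minor, root position

The distinct note names are B, D, F#. Stacked in thirds they read B–D–F#, which is a minor triad on B.
B is the root of B minor; root in the bass means root position (figured bass 5/3).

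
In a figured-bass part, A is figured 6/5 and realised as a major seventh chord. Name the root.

F

The figures 6/5 mean the third of the chord is in the bass. If A is the third of a major seventh chord, the root is F (chord tones F–A–C–E).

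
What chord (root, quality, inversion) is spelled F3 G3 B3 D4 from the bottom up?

The pitch classes F, G, B, D arrange in thirds as G–B–D–F: a G dominant seventh chord.
With the seventh (F) in the bass, the chord is in third inversion (figured bass 4/2).

G dominant seventh, third inversion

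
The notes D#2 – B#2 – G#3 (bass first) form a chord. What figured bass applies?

6/4

The notes D#, B#, G# stack in thirds as G#–B#–D# — a G# major triad. The bass D# is the fifth, so this is second inversion: figured 6/4.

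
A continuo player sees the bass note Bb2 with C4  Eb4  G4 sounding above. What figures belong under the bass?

4/2

The notes Bb, C, Eb, G stack in thirds as C–Eb–G–Bb — a C minor seventh chord. The bass Bb is the seventh, so this is third inversion: figured 4/2.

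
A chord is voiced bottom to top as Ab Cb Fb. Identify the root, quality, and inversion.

Reducing to letter names: Ab, Cb, Fb. These stack in thirds as Fb–Ab–Cb — an Fb major triad.
The lowest note is Ab, the third of the chord, so this is first inversion (figured bass 6).

Fb major, first inversion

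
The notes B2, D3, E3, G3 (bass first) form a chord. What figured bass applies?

4/3

The notes B, D, E, G stack in thirds as E–G–B–D — an E minor seventh chord. The bass B is the fifth, so this is second inversion: figured 4/3.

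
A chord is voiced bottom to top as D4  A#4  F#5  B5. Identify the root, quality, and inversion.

The distinct note names are D, A#, F#, B. Stacked in thirds they read B–D–F#–A#, which is a minor-major seventh chord on B.
D is the third of B minor-major seventh; third in the bass means first inversion (figured bass 6/5).

B minor-major seventh, first inversion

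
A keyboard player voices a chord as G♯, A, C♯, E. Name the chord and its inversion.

A major seventh, third inversion

Reducing to letter names: G#, A, C#, E. These stack in thirds as A–C#–E–G# — an A major seventh chord.
With the seventh (G#) in the bass, the chord is in third inversion (figured bass 4/2).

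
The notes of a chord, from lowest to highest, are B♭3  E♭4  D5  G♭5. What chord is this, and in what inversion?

Eb minor-major seventh, second inversion

The distinct note names are Bb, Eb, D, Gb. Stacked in thirds they read Eb–Gb–Bb–D, which is a minor-major seventh chord on Eb.
With the fifth (Bb) in the bass, the chord is in second inversion (figured bass 4/3).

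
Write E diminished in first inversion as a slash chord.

Edim/G

First inversion of E diminished has the third (G) in the bass. As a slash chord: Edim/G.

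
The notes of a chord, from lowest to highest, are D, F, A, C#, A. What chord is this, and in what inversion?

D minor-major seventh, root position

The distinct note names are D, F, A, C#. Stacked in thirds they read D–F–A–C#, which is a minor-major seventh chord on D.
The lowest note is D, the root of the chord, so this is root position (figured bass 7).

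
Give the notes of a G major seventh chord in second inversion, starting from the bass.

D, F#, G, B

Spelling G major seventh: G–B–D–F#. In second inversion the fifth is bass, giving D, F#, G, B from the bottom.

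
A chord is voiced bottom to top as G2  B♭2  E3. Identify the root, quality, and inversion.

Reducing to letter names: G, Bb, E. These stack in thirds as E–G–Bb — an E diminished triad.
With the third (G) in the bass, the chord is in first inversion (figured bass 6).

E diminished, first inversion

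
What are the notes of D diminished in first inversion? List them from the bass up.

D diminished is D–F–Ab. First inversion puts the third (F) in the bass, with the remaining tones above: F, Ab, D.

F, Ab, D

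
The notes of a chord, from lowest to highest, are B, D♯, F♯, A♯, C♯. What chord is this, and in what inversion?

Reducing to letter names: B, D#, F#, A#, C#. These stack in thirds as B–D#–F#–A#–C# — a B major ninth chord.
B is the root of B major ninth; root in the bass means root position.

B major ninth, root position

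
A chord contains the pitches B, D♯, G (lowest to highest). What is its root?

G

The distinct letter names are B, D#, G. Arranged as a stack of thirds they read G–B–D#, so G is the root (a G augmented triad).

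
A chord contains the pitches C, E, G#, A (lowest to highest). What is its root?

A

The distinct letter names are C, E, G#, A. Arranged as a stack of thirds they read A–C–E–G#, so A is the root (an A minor-major seventh chord).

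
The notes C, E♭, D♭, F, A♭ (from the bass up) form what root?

Db

C, Eb, Db, F, Ab are the tones of a Db major ninth chord (Db–F–Ab–C–Eb), making Db the root.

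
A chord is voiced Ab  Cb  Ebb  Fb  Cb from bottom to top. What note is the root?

The distinct letter names are Ab, Cb, Ebb, Fb. Arranged as a stack of thirds they read Fb–Ab–Cb–Ebb, so Fb is the root (an Fb dominant seventh chord).

Fb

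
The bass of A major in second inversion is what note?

The fifth of A major (A–C#–E) is E; that is the bass in second inversion.

E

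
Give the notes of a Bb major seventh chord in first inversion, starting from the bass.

The chord tones are Bb–D–F–A. With the third (D) lowest for first inversion: D, F, A, Bb.

D, F, A, Bb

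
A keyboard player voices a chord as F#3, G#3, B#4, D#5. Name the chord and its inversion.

G# dominant seventh, third inversion

The distinct note names are F#, G#, B#, D#. Stacked in thirds they read G#–B#–D#–F#, which is a dominant seventh chord on G#.
The lowest note is F#, the seventh of the chord, so this is third inversion (figured bass 4/2).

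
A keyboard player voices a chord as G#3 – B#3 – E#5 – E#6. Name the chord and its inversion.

E# minor, first inversion

The pitch classes G#, B#, E# arrange in thirds as E#–G#–B#: an E# minor triad.
G# is the third of E# minor; third in the bass means first inversion (figured bass 6).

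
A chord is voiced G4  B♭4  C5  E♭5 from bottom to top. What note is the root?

G, Bb, C, Eb are the tones of a C minor seventh chord (C–Eb–G–Bb), making C the root.

C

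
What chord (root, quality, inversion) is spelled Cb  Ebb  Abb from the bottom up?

Reducing to letter names: Cb, Ebb, Abb. These stack in thirds as Abb–Cb–Ebb — an Abb major triad.
With the third (Cb) in the bass, the chord is in first inversion (figured bass 6).

Abb major, first inversion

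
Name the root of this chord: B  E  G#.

Reordering B, E, G# into stacked thirds gives E–G#–B; the bottom of that stack, E, is the root.

E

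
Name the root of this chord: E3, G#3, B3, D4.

E

E, G#, B, D are the tones of an E dominant seventh chord (E–G#–B–D), making E the root.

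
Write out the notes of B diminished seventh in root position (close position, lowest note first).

Spelling B diminished seventh: B–D–F–Ab. In root position the root is bass, giving B, D, F, Ab from the bottom.

B, D, F, Ab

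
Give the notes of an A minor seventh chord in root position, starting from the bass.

A, C, E, G

The chord tones are A–C–E–G. With the root (A) lowest for root position: A, C, E, G.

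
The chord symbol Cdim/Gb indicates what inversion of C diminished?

second inversion

Cdim/Gb means C diminished with Gb in the bass. Gb is the fifth of C diminished (C–Eb–Gb), so this is second inversion.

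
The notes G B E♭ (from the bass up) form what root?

Eb

G, B, Eb are the tones of an Eb augmented triad (Eb–G–B), making Eb the root.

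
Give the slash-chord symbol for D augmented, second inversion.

Second inversion of D augmented has the fifth (A#) in the bass. As a slash chord: Daug/A#.

Daug/A#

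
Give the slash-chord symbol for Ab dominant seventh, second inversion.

Second inversion of Ab dominant seventh has the fifth (Eb) in the bass. As a slash chord: Ab7/Eb.

Ab7/Eb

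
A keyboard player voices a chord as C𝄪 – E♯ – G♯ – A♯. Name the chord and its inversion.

A# dominant seventh, first inversion

The distinct note names are C##, E#, G#, A#. Stacked in thirds they read A#–C##–E#–G#, which is a dominant seventh chord on A#.
C## is the third of A# dominant seventh; third in the bass means first inversion (figured bass 6/5).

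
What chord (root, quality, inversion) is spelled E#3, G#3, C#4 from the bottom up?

C# major, first inversion

The distinct note names are E#, G#, C#. Stacked in thirds they read C#–E#–G#, which is a major triad on C#.
The lowest note is E#, the third of the chord, so this is first inversion (figured bass 6).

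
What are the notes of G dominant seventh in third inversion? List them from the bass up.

F, G, B, D

Spelling G dominant seventh: G–B–D–F. In third inversion the seventh is bass, giving F, G, B, D from the bottom.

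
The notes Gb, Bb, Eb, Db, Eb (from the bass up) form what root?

Eb

Reordering Gb, Bb, Eb, Db into stacked thirds gives Eb–Gb–Bb–Db; the bottom of that stack, Eb, is the root.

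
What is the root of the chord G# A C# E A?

G#, A, C#, E are the tones of an A major seventh chord (A–C#–E–G#), making A the root.

A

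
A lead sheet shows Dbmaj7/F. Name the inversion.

Dbmaj7/F means Db major seventh with F in the bass. F is the third of Db major seventh (Db–F–Ab–C), so this is first inversion.

first inversion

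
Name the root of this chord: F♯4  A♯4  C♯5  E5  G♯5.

F#

F#, A#, C#, E, G# are the tones of an F# dominant ninth chord (F#–A#–C#–E–G#), making F# the root.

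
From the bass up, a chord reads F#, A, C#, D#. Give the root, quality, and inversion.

The distinct note names are F#, A, C#, D#. Stacked in thirds they read D#–F#–A–C#, which is a half-diminished seventh chord on D#.
With the third (F#) in the bass, the chord is in first inversion (figured bass 6/5).

D# half-diminished seventh, first inversion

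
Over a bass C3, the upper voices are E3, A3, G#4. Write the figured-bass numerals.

The notes C, E, A, G# stack in thirds as A–C–E–G# — an A minor-major seventh chord. The bass C is the third, so this is first inversion: figured 6/5.

6/5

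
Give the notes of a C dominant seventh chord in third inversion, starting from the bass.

The chord tones are C–E–G–Bb. With the seventh (Bb) lowest for third inversion: Bb, C, E, G.

Bb, C, E, G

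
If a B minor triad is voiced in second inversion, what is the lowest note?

F#

The fifth of B minor (B–D–F#) is F#; that is the bass in second inversion.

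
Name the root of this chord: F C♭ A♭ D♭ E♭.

Reordering F, Cb, Ab, Db, Eb into stacked thirds gives Db–F–Ab–Cb–Eb; the bottom of that stack, Db, is the root.

Db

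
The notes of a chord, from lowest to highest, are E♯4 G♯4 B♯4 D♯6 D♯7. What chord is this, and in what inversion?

The distinct note names are E#, G#, B#, D#. Stacked in thirds they read E#–G#–B#–D#, which is a minor seventh chord on E#.
With the root (E#) in the bass, the chord is in root position (figured bass 7).

E# minor seventh, root position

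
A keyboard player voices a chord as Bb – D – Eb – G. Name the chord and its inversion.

The distinct note names are Bb, D, Eb, G. Stacked in thirds they read Eb–G–Bb–D, which is a major seventh chord on Eb.
With the fifth (Bb) in the bass, the chord is in second inversion (figured bass 4/3).

Eb major seventh, second inversion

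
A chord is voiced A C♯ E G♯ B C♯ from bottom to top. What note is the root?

Reordering A, C#, E, G#, B into stacked thirds gives A–C#–E–G#–B; the bottom of that stack, A, is the root.

A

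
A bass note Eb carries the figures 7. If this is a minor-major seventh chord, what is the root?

The figures 7 mean the root of the chord is in the bass. If Eb is the root of a minor-major seventh chord, the root is Eb (chord tones Eb–Gb–Bb–D).

Eb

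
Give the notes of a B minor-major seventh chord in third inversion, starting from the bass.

A#, B, D, F#

B minor-major seventh is B–D–F#–A#. Third inversion puts the seventh (A#) in the bass, with the remaining tones above: A#, B, D, F#.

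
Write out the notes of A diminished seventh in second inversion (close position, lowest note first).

Spelling A diminished seventh: A–C–Eb–Gb. In second inversion the fifth is bass, giving Eb, Gb, A, C from the bottom.

Eb, Gb, A, C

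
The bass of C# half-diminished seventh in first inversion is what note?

C# half-diminished seventh is C#–E–G–B. First inversion places the third in the bass: E.

E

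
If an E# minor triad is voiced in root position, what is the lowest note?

The root of E# minor (E#–G#–B#) is E#; that is the bass in root position.

E#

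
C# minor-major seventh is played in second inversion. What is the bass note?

G#

In second inversion the fifth is lowest. For C# minor-major seventh (C#–E–G#–B#) that is G#.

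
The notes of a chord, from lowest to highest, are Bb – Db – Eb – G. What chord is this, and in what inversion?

Eb dominant seventh, second inversion

The distinct note names are Bb, Db, Eb, G. Stacked in thirds they read Eb–G–Bb–Db, which is a dominant seventh chord on Eb.
Bb is the fifth of Eb dominant seventh; fifth in the bass means second inversion (figured bass 4/3).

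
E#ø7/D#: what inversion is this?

third inversion

E#ø7/D# means E# half-diminished seventh with D# in the bass. D# is the seventh of E# half-diminished seventh (E#–G#–B–D#), so this is third inversion.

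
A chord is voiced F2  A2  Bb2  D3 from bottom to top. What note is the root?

Reordering F, A, Bb, D into stacked thirds gives Bb–D–F–A; the bottom of that stack, Bb, is the root.

Bb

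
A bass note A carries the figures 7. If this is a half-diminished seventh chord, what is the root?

A

The figures 7 mean the root of the chord is in the bass. If A is the root of a half-diminished seventh chord, the root is A (chord tones A–C–Eb–G).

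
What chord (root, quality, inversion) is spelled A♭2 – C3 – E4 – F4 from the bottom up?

Reducing to letter names: Ab, C, E, F. These stack in thirds as F–Ab–C–E — an F minor-major seventh chord.
With the third (Ab) in the bass, the chord is in first inversion (figured bass 6/5).

F minor-major seventh, first inversion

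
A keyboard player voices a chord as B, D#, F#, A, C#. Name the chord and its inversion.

The pitch classes B, D#, F#, A, C# arrange in thirds as B–D#–F#–A–C#: a B dominant ninth chord.
B is the root of B dominant ninth; root in the bass means root position.

B dominant ninth, root position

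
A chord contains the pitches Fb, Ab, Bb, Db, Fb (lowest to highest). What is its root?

Fb, Ab, Bb, Db are the tones of a Bb half-diminished seventh chord (Bb–Db–Fb–Ab), making Bb the root.

Bb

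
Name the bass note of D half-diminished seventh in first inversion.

F

In first inversion the third is lowest. For D half-diminished seventh (D–F–Ab–C) that is F.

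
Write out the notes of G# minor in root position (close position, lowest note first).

Spelling G# minor: G#–B–D#. In root position the root is bass, giving G#, B, D# from the bottom.

G#, B, D#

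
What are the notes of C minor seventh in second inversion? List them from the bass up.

Spelling C minor seventh: C–Eb–G–Bb. In second inversion the fifth is bass, giving G, Bb, C, Eb from the bottom.

G, Bb, C, Eb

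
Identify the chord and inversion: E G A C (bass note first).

Reducing to letter names: E, G, A, C. These stack in thirds as A–C–E–G — an A minor seventh chord.
With the fifth (E) in the bass, the chord is in second inversion (figured bass 4/3).

A minor seventh, second inversion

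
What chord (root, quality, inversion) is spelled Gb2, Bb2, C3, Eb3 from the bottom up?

C half-diminished seventh, second inversion

The distinct note names are Gb, Bb, C, Eb. Stacked in thirds they read C–Eb–Gb–Bb, which is a half-diminished seventh chord on C.
The lowest note is Gb, the fifth of the chord, so this is second inversion (figured bass 4/3).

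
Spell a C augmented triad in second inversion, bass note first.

G#, C, E

Spelling C augmented: C–E–G#. In second inversion the fifth is bass, giving G#, C, E from the bottom.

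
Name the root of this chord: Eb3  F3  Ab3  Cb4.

The distinct letter names are Eb, F, Ab, Cb. Arranged as a stack of thirds they read F–Ab–Cb–Eb, so F is the root (an F half-diminished seventh chord).

F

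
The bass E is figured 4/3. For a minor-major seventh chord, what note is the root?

A

The figures 4/3 mean the fifth of the chord is in the bass. If E is the fifth of a minor-major seventh chord, the root is A (chord tones A–C–E–G#).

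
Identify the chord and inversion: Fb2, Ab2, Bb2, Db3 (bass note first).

Bb half-diminished seventh, second inversion

Reducing to letter names: Fb, Ab, Bb, Db. These stack in thirds as Bb–Db–Fb–Ab — a Bb half-diminished seventh chord.
With the fifth (Fb) in the bass, the chord is in second inversion (figured bass 4/3).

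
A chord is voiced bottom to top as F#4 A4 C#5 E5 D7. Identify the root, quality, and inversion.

D major ninth, first inversion

Reducing to letter names: F#, A, C#, E, D. These stack in thirds as D–F#–A–C#–E — a D major ninth chord.
With the third (F#) in the bass, the chord is in first inversion.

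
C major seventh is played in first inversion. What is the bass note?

In first inversion the third is lowest. For C major seventh (C–E–G–B) that is E.

E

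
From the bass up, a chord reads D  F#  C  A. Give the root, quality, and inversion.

D dominant seventh, root position

Reducing to letter names: D, F#, C, A. These stack in thirds as D–F#–A–C — a D dominant seventh chord.
D is the root of D dominant seventh; root in the bass means root position (figured bass 7).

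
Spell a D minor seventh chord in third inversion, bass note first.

The chord tones are D–F–A–C. With the seventh (C) lowest for third inversion: C, D, F, A.

C, D, F, A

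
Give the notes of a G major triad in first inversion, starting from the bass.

The chord tones are G–B–D. With the third (B) lowest for first inversion: B, D, G.

B, D, G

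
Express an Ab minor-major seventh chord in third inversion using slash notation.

Abm(maj7)/G

Third inversion of Ab minor-major seventh has the seventh (G) in the bass. As a slash chord: Abm(maj7)/G.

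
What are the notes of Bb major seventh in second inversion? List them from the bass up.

F, A, Bb, D

Bb major seventh is Bb–D–F–A. Second inversion puts the fifth (F) in the bass, with the remaining tones above: F, A, Bb, D.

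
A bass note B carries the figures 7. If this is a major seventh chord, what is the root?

B

The figures 7 mean the root of the chord is in the bass. If B is the root of a major seventh chord, the root is B (chord tones B–D#–F#–A#).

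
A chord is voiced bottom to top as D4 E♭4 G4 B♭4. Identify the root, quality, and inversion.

Eb major seventh, third inversion

Reducing to letter names: D, Eb, G, Bb. These stack in thirds as Eb–G–Bb–D — an Eb major seventh chord.
D is the seventh of Eb major seventh; seventh in the bass means third inversion (figured bass 4/2).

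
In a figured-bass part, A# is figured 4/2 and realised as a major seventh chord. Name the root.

B

The figures 4/2 mean the seventh of the chord is in the bass. If A# is the seventh of a major seventh chord, the root is B (chord tones B–D#–F#–A#).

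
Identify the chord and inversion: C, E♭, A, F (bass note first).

F dominant seventh, second inversion

The pitch classes C, Eb, A, F arrange in thirds as F–A–C–Eb: an F dominant seventh chord.
With the fifth (C) in the bass, the chord is in second inversion (figured bass 4/3).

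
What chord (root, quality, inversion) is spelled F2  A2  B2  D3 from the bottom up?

The pitch classes F, A, B, D arrange in thirds as B–D–F–A: a B half-diminished seventh chord.
F is the fifth of B half-diminished seventh; fifth in the bass means second inversion (figured bass 4/3).

B half-diminished seventh, second inversion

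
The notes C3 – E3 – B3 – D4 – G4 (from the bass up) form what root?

C

Reordering C, E, B, D, G into stacked thirds gives C–E–G–B–D; the bottom of that stack, C, is the root.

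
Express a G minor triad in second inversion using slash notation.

Second inversion of G minor has the fifth (D) in the bass. As a slash chord: Gm/D.

Gm/D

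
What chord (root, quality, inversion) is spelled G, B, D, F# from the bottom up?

G major seventh, root position

The pitch classes G, B, D, F# arrange in thirds as G–B–D–F#: a G major seventh chord.
With the root (G) in the bass, the chord is in root position (figured bass 7).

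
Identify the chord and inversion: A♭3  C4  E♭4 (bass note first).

Ab major, root position

The distinct note names are Ab, C, Eb. Stacked in thirds they read Ab–C–Eb, which is a major triad on Ab.
Ab is the root of Ab major; root in the bass means root position (figured bass 5/3).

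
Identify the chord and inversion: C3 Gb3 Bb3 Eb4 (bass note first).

Reducing to letter names: C, Gb, Bb, Eb. These stack in thirds as C–Eb–Gb–Bb — a C half-diminished seventh chord.
The lowest note is C, the root of the chord, so this is root position (figured bass 7).

C half-diminished seventh, root position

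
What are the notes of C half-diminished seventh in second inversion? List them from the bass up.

Spelling C half-diminished seventh: C–Eb–Gb–Bb. In second inversion the fifth is bass, giving Gb, Bb, C, Eb from the bottom.

Gb, Bb, C, Eb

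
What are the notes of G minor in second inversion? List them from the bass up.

D, G, Bb

The chord tones are G–Bb–D. With the fifth (D) lowest for second inversion: D, G, Bb.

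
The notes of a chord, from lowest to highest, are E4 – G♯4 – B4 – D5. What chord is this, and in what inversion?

Reducing to letter names: E, G#, B, D. These stack in thirds as E–G#–B–D — an E dominant seventh chord.
The lowest note is E, the root of the chord, so this is root position (figured bass 7).

E dominant seventh, root position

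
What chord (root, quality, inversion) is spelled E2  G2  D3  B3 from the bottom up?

The pitch classes E, G, D, B arrange in thirds as E–G–B–D: an E minor seventh chord.
E is the root of E minor seventh; root in the bass means root position (figured bass 7).

E minor seventh, root position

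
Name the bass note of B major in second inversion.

F#

The fifth of B major (B–D#–F#) is F#; that is the bass in second inversion.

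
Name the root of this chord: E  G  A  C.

A

Reordering E, G, A, C into stacked thirds gives A–C–E–G; the bottom of that stack, A, is the root.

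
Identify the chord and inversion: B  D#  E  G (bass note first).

E minor-major seventh, second inversion

Reducing to letter names: B, D#, E, G. These stack in thirds as E–G–B–D# — an E minor-major seventh chord.
B is the fifth of E minor-major seventh; fifth in the bass means second inversion (figured bass 4/3).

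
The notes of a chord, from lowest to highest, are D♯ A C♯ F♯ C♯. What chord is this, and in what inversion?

The pitch classes D#, A, C#, F# arrange in thirds as D#–F#–A–C#: a D# half-diminished seventh chord.
The lowest note is D#, the root of the chord, so this is root position (figured bass 7).

D# half-diminished seventh, root position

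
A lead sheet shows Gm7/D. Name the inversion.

Gm7/D means G minor seventh with D in the bass. D is the fifth of G minor seventh (G–Bb–D–F), so this is second inversion.

second inversion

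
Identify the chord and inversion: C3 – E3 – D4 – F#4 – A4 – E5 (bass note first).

D dominant ninth, third inversion

Reducing to letter names: C, E, D, F#, A. These stack in thirds as D–F#–A–C–E — a D dominant ninth chord.
C is the seventh of D dominant ninth; seventh in the bass means third inversion.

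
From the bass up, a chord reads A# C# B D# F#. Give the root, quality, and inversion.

B major ninth, third inversion

The pitch classes A#, C#, B, D#, F# arrange in thirds as B–D#–F#–A#–C#: a B major ninth chord.
With the seventh (A#) in the bass, the chord is in third inversion.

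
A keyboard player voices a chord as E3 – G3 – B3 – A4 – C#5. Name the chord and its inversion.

A dominant ninth, second inversion

Reducing to letter names: E, G, B, A, C#. These stack in thirds as A–C#–E–G–B — an A dominant ninth chord.
With the fifth (E) in the bass, the chord is in second inversion.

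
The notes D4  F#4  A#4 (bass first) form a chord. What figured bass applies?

5/3

The notes D, F#, A# stack in thirds as D–F#–A# — a D augmented triad. The bass D is the root, so this is root position: figured 5/3.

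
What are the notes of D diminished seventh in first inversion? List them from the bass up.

F, Ab, Cb, D

Spelling D diminished seventh: D–F–Ab–Cb. In first inversion the third is bass, giving F, Ab, Cb, D from the bottom.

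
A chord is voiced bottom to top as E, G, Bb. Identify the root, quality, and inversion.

The pitch classes E, G, Bb arrange in thirds as E–G–Bb: an E diminished triad.
The lowest note is E, the root of the chord, so this is root position (figured bass 5/3).

E diminished, root position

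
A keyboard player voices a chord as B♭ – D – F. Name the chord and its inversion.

Bb major, root position

The distinct note names are Bb, D, F. Stacked in thirds they read Bb–D–F, which is a major triad on Bb.
Bb is the root of Bb major; root in the bass means root position (figured bass 5/3).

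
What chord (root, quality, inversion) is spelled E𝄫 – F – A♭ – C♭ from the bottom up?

F diminished seventh, third inversion

Reducing to letter names: Ebb, F, Ab, Cb. These stack in thirds as F–Ab–Cb–Ebb — an F diminished seventh chord.
The lowest note is Ebb, the seventh of the chord, so this is third inversion (figured bass 4/2).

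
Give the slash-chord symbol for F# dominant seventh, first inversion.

F#7/A#

First inversion of F# dominant seventh has the third (A#) in the bass. As a slash chord: F#7/A#.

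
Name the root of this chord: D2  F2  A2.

D

The distinct letter names are D, F, A. Arranged as a stack of thirds they read D–F–A, so D is the root (a D minor triad).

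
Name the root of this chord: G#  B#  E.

E

G#, B#, E are the tones of an E augmented triad (E–G#–B#), making E the root.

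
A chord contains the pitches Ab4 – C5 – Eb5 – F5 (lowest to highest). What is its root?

Ab, C, Eb, F are the tones of an F minor seventh chord (F–Ab–C–Eb), making F the root.

F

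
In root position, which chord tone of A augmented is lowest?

A

The root of A augmented (A–C#–E#) is A; that is the bass in root position.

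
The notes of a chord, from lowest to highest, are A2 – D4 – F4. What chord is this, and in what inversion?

D minor, second inversion

Reducing to letter names: A, D, F. These stack in thirds as D–F–A — a D minor triad.
A is the fifth of D minor; fifth in the bass means second inversion (figured bass 6/4).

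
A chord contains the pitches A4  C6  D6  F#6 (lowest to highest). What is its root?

A, C, D, F# are the tones of a D dominant seventh chord (D–F#–A–C), making D the root.

D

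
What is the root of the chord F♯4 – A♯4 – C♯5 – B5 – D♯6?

The distinct letter names are F#, A#, C#, B, D#. Arranged as a stack of thirds they read B–D#–F#–A#–C#, so B is the root (a B major ninth chord).

B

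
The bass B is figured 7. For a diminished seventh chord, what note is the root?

The figures 7 mean the root of the chord is in the bass. If B is the root of a diminished seventh chord, the root is B (chord tones B–D–F–Ab).

B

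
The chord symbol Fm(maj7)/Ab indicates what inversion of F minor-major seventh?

Fm(maj7)/Ab means F minor-major seventh with Ab in the bass. Ab is the third of F minor-major seventh (F–Ab–C–E), so this is first inversion.

first inversion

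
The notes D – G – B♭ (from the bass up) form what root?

Reordering D, G, Bb into stacked thirds gives G–Bb–D; the bottom of that stack, G, is the root.

G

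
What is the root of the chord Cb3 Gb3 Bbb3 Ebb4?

Cb, Gb, Bbb, Ebb are the tones of a Cb minor seventh chord (Cb–Ebb–Gb–Bbb), making Cb the root.

Cb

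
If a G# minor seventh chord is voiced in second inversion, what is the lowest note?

D#

In second inversion the fifth is lowest. For G# minor seventh (G#–B–D#–F#) that is D#.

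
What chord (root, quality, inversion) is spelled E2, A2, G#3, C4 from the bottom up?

The pitch classes E, A, G#, C arrange in thirds as A–C–E–G#: an A minor-major seventh chord.
E is the fifth of A minor-major seventh; fifth in the bass means second inversion (figured bass 4/3).

A minor-major seventh, second inversion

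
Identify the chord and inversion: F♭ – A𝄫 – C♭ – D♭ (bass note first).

Reducing to letter names: Fb, Abb, Cb, Db. These stack in thirds as Db–Fb–Abb–Cb — a Db half-diminished seventh chord.
Fb is the third of Db half-diminished seventh; third in the bass means first inversion (figured bass 6/5).

Db half-diminished seventh, first inversion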